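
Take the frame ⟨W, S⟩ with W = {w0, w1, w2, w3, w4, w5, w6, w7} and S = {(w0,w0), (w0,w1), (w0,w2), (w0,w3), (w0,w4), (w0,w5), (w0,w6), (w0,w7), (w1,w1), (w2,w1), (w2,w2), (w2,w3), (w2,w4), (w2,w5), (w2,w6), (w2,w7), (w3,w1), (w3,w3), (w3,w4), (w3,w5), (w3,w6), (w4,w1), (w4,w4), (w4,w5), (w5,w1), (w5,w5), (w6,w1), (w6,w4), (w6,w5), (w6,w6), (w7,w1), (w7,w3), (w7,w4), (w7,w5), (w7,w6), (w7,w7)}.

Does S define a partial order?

Reflexive: yes — every world is S-related to itself.
Transitive: yes — every two-step S-path is closed by a direct edge.
Antisymmetric: yes — no distinct pair is related both ways.
So S is a partial order.

Yes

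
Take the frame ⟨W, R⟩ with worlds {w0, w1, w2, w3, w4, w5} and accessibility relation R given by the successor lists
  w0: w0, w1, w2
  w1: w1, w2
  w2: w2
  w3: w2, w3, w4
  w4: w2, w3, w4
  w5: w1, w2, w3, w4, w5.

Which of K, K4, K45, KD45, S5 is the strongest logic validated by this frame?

Transitive (axiom 4): yes — every two-step R-path is closed by a direct edge.
Euclidean (axiom 5): no — w0 R w2 and w0 R w1, but not w2 R w1.
Serial (axiom D): yes — every world has a successor (e.g. w0 R w0).
Reflexive (axiom T): yes — every world is R-related to itself.
So F validates K, K4; K45 would additionally require R to be Euclidean. The strongest is K4.

K4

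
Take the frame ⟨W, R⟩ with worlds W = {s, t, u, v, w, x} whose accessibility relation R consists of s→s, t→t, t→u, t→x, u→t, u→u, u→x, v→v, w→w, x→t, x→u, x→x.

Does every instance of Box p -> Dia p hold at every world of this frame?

Yes

The schema D characterises exactly the serial frames.
Serial: yes — every world has a successor (e.g. s R s).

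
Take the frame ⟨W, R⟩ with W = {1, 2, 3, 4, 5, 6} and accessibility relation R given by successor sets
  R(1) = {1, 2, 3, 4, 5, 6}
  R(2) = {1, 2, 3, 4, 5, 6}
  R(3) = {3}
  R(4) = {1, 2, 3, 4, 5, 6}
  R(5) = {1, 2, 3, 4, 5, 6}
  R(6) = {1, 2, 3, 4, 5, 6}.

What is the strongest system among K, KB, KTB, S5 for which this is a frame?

Symmetric (axiom B): no — 1 R 3 but not 3 R 1.
Reflexive (axiom T): yes — every world is R-related to itself.
Euclidean (axiom 5): no — 1 R 3 and 1 R 2, but not 3 R 2.
So F validates K; KB would additionally require R to be symmetric. The strongest is K.

K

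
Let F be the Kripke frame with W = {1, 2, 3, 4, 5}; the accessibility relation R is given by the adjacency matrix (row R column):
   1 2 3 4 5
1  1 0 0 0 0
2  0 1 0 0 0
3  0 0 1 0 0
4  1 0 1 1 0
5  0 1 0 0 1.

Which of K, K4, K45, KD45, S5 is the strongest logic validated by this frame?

Transitive (axiom 4): yes — every two-step R-path is closed by a direct edge.
Euclidean (axiom 5): no — 4 R 1 and 4 R 3, but not 1 R 3.
Serial (axiom D): yes — every world has a successor (e.g. 1 R 1).
Reflexive (axiom T): yes — every world is R-related to itself.
So F validates K, K4; K45 would additionally require R to be Euclidean. The strongest is K4.

K4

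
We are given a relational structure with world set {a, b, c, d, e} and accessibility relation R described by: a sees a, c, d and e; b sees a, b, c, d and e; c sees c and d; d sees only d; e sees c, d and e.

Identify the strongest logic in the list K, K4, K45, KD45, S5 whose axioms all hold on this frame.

K4

Transitive (axiom 4): yes — every two-step R-path is closed by a direct edge.
Euclidean (axiom 5): no — a R c and a R e, but not c R e.
Serial (axiom D): yes — every world has a successor (e.g. a R a).
Reflexive (axiom T): yes — every world is R-related to itself.
So F validates K, K4; K45 would additionally require R to be Euclidean. The strongest is K4.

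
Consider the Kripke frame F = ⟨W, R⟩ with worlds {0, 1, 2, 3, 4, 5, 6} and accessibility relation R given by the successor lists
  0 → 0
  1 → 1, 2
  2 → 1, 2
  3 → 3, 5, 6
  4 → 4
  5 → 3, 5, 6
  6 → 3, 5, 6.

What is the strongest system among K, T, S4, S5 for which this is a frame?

S5

Reflexive (axiom T): yes — every world is R-related to itself.
Transitive (axiom 4): yes — every two-step R-path is closed by a direct edge.
Euclidean (axiom 5): yes — any two successors of a common world are R-related.
So F validates K, T, S4, S5. The strongest is S5.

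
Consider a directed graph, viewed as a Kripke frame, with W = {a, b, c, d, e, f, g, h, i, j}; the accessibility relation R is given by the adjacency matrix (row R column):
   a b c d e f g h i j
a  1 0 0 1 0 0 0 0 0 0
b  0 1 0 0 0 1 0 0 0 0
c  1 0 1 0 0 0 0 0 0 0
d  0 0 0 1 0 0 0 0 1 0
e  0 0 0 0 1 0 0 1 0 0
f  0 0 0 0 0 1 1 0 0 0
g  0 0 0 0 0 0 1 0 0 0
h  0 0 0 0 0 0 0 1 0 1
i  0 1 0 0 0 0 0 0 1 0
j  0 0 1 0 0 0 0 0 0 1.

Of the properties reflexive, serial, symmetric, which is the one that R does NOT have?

Reflexive: yes — every world is R-related to itself.
Serial: yes — every world has a successor (e.g. a R a).
Symmetric: no — a R d but not d R a.
Only symmetric fails.

symmetric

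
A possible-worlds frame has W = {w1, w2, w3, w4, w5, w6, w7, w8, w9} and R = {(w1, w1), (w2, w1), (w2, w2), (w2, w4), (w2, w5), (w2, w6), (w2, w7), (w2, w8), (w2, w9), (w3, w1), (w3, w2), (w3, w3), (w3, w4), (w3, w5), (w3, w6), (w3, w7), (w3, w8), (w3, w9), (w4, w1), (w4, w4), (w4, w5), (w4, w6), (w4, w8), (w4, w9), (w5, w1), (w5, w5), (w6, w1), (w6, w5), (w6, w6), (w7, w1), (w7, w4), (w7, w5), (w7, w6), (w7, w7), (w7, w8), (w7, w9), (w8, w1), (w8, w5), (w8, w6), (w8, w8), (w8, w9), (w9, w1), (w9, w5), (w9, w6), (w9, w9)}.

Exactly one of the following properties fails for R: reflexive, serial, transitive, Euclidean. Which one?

Euclidean

Reflexive: yes — every world is R-related to itself.
Serial: yes — every world has a successor (e.g. w1 R w1).
Transitive: yes — every two-step R-path is closed by a direct edge.
Euclidean: no — w2 R w1 and w2 R w4, but not w1 R w4.
Only Euclidean fails.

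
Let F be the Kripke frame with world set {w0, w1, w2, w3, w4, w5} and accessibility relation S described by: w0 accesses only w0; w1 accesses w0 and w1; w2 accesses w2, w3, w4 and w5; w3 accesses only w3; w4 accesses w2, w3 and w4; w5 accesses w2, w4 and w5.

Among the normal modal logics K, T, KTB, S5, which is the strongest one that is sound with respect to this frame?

T

Reflexive (axiom T): yes — every world is S-related to itself.
Symmetric (axiom B): no — w1 S w0 but not w0 S w1.
Euclidean (axiom 5): no — w2 S w3 and w2 S w4, but not w3 S w4.
So F validates K, T; KTB would additionally require S to be symmetric. The strongest is T.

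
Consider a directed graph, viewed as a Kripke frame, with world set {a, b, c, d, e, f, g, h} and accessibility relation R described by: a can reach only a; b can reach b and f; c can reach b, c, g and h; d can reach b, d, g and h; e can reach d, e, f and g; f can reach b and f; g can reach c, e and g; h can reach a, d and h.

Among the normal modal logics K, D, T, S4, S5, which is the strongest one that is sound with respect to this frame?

T

Serial (axiom D): yes — every world has a successor (e.g. a R a).
Reflexive (axiom T): yes — every world is R-related to itself.
Transitive (axiom 4): no — c R b and b R f, but not c R f.
Euclidean (axiom 5): no — c R b and c R g, but not b R g.
So F validates K, D, T; S4 would additionally require R to be transitive. The strongest is T.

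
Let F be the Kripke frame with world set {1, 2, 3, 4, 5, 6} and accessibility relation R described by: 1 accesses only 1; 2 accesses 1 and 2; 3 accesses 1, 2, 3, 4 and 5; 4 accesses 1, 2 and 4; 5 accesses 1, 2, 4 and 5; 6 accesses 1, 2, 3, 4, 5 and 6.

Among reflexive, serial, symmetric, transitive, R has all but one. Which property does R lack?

symmetric

Reflexive: yes — every world is R-related to itself.
Serial: yes — every world has a successor (e.g. 1 R 1).
Symmetric: no — 2 R 1 but not 1 R 2.
Transitive: yes — every two-step R-path is closed by a direct edge.
Only symmetric fails.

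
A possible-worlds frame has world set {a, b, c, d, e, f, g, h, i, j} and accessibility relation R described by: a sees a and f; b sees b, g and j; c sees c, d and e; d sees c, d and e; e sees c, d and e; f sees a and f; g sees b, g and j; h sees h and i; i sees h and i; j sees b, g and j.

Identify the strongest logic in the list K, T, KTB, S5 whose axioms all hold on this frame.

Reflexive (axiom T): yes — every world is R-related to itself.
Symmetric (axiom B): yes — every pair in R has its reverse in R.
Euclidean (axiom 5): yes — any two successors of a common world are R-related.
So F validates K, T, KTB, S5. The strongest is S5.

S5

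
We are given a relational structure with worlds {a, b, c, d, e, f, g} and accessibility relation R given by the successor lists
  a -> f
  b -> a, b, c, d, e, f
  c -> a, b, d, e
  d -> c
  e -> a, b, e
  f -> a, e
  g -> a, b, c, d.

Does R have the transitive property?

Transitive: no — a R f and f R e, but not a R e.

No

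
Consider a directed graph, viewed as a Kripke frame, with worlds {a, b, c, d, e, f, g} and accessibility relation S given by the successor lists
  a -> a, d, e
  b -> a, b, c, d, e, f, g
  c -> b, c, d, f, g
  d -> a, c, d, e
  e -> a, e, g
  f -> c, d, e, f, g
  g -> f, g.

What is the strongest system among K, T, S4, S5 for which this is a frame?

T

Reflexive (axiom T): yes — every world is S-related to itself.
Transitive (axiom 4): no — a S d and d S c, but not a S c.
Euclidean (axiom 5): no — a S e and a S d, but not e S d.
So F validates K, T; S4 would additionally require S to be transitive. The strongest is T.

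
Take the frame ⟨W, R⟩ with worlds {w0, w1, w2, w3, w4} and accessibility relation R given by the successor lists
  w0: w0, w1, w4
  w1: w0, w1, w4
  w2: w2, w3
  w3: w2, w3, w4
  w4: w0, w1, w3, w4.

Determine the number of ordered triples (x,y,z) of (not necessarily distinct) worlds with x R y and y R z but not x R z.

6

Enumerating: (w0,w4,w3), (w1,w4,w3), (w2,w3,w4), (w3,w4,w0), (w3,w4,w1), (w4,w3,w2).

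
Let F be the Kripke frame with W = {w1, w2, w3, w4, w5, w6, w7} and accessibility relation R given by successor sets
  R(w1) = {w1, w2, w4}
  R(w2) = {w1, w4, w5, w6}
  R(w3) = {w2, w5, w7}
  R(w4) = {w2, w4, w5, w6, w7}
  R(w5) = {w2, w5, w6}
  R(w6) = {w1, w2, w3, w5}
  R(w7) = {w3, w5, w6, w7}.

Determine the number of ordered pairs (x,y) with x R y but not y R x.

10

Enumerating: (w1,w4), (w3,w2), (w3,w5), (w4,w5), (w4,w6), (w4,w7), (w6,w1), (w6,w3), (w7,w5), (w7,w6).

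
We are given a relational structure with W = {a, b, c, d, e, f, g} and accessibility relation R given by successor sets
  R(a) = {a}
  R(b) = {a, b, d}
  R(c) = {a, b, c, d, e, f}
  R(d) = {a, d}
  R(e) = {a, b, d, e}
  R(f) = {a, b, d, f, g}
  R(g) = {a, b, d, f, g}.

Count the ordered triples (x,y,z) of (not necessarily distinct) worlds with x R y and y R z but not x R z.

Enumerating: (c,f,g).

1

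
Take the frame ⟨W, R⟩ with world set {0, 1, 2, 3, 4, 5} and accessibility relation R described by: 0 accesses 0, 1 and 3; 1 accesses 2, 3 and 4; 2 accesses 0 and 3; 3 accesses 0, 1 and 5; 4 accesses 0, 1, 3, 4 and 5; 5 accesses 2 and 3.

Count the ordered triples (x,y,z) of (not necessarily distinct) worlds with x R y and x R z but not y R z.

31

Enumerating: (0,1,0), (0,1,1), (0,3,3), (1,2,2), (1,2,4), (1,3,2), (1,3,3), (1,3,4), (1,4,2), (2,3,3), (3,0,5), (3,1,0), … and 19 more.
Total: 31.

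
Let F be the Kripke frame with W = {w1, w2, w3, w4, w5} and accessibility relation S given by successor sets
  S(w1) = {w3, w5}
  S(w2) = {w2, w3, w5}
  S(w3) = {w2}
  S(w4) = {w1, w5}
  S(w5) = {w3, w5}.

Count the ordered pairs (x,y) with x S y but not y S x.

6

Enumerating: (w1,w3), (w1,w5), (w2,w5), (w4,w1), (w4,w5), (w5,w3).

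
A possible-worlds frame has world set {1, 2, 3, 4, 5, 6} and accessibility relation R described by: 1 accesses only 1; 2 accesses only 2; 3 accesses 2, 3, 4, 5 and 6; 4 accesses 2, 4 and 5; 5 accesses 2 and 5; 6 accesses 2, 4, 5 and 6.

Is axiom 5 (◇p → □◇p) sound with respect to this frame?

Axiom 5 corresponds to the accessibility relation being Euclidean.
Euclidean: no — 3 R 2 and 3 R 4, but not 2 R 4.

No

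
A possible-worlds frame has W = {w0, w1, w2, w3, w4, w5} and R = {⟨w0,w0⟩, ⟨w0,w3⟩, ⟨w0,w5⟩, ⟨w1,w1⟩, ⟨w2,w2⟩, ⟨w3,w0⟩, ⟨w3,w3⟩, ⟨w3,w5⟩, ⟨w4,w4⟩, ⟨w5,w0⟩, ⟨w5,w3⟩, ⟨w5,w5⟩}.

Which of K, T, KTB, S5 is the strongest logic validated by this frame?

Reflexive (axiom T): yes — every world is R-related to itself.
Symmetric (axiom B): yes — every pair in R has its reverse in R.
Euclidean (axiom 5): yes — any two successors of a common world are R-related.
So F validates K, T, KTB, S5. The strongest is S5.

S5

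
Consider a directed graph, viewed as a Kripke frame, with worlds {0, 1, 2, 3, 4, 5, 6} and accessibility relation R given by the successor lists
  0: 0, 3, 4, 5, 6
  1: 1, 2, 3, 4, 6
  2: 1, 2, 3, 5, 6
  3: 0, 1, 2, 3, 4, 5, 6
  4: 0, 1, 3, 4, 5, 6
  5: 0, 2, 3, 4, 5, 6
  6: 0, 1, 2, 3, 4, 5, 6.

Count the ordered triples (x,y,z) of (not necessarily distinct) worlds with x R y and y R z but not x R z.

28

Enumerating: (0,3,1), (0,3,2), (0,4,1), (0,5,2), (0,6,1), (0,6,2), (1,2,5), (1,3,0), (1,3,5), (1,4,0), (1,4,5), (1,6,0), … and 16 more.
Total: 28.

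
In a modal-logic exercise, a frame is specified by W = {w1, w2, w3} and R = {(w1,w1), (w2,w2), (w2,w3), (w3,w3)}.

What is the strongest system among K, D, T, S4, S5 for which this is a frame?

Serial (axiom D): yes — every world has a successor (e.g. w1 R w1).
Reflexive (axiom T): yes — every world is R-related to itself.
Transitive (axiom 4): yes — every two-step R-path is closed by a direct edge.
Euclidean (axiom 5): no — w2 R w3 and w2 R w2, but not w3 R w2.
So F validates K, D, T, S4; S5 would additionally require R to be Euclidean. The strongest is S4.

S4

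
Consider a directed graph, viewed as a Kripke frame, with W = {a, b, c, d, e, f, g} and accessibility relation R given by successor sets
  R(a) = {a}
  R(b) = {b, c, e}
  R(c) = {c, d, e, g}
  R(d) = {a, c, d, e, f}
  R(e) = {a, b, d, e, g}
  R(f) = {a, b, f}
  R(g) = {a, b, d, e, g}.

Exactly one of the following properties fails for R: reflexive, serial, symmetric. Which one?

Reflexive: yes — every world is R-related to itself.
Serial: yes — every world has a successor (e.g. a R a).
Symmetric: no — b R c but not c R b.
Only symmetric fails.

symmetric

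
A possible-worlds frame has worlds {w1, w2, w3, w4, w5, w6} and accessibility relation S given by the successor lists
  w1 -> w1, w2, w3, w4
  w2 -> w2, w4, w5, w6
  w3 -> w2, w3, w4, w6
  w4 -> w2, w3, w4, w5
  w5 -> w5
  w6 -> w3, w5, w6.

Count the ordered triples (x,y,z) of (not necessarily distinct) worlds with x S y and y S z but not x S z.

Enumerating: (w1,w2,w5), (w1,w2,w6), (w1,w3,w6), (w1,w4,w5), (w2,w4,w3), (w2,w6,w3), (w3,w2,w5), (w3,w4,w5), (w3,w6,w5), (w4,w2,w6), (w4,w3,w6), (w6,w3,w2), (w6,w3,w4).

13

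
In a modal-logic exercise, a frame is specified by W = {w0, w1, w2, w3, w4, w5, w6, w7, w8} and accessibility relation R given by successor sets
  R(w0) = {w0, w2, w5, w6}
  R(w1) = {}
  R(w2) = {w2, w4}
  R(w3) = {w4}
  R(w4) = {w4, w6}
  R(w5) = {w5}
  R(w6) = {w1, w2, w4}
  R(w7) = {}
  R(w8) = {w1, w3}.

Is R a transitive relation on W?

Transitive: no — w0 R w2 and w2 R w4, but not w0 R w4.

No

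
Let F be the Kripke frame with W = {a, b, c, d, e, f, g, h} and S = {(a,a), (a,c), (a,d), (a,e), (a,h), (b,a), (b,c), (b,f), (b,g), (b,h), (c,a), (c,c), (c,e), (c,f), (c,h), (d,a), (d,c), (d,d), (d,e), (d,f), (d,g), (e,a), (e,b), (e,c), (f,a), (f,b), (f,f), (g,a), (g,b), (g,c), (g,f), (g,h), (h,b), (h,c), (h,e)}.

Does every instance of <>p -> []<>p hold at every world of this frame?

The schema 5 characterises exactly the Euclidean frames.
Euclidean: no — a S c and a S d, but not c S d.

No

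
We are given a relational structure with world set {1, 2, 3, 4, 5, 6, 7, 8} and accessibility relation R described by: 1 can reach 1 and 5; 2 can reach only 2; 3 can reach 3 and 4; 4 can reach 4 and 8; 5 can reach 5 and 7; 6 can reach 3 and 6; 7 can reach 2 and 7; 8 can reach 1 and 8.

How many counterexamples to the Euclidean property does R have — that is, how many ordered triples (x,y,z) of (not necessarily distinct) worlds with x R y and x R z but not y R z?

Enumerating: (1,5,1), (3,4,3), (4,8,4), (5,7,5), (6,3,6), (7,2,7), (8,1,8).

7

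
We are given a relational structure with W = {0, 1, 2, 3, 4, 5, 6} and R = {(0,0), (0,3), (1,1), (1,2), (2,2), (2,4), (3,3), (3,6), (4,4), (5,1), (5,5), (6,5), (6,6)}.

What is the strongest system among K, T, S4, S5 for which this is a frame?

T

Reflexive (axiom T): yes — every world is R-related to itself.
Transitive (axiom 4): no — 0 R 3 and 3 R 6, but not 0 R 6.
Euclidean (axiom 5): no — 0 R 3 and 0 R 0, but not 3 R 0.
So F validates K, T; S4 would additionally require R to be transitive. The strongest is T.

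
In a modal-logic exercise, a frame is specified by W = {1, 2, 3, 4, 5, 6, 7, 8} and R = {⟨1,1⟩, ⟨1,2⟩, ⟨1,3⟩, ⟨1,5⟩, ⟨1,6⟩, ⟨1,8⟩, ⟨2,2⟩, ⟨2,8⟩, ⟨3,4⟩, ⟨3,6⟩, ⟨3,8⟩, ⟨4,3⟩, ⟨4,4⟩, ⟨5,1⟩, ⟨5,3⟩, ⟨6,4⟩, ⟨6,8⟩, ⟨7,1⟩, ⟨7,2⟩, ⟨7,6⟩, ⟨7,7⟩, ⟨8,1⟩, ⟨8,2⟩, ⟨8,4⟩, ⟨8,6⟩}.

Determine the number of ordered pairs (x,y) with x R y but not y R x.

Enumerating: (1,2), (1,3), (1,6), (3,6), (3,8), (5,3), (6,4), (7,1), (7,2), (7,6), (8,4).

11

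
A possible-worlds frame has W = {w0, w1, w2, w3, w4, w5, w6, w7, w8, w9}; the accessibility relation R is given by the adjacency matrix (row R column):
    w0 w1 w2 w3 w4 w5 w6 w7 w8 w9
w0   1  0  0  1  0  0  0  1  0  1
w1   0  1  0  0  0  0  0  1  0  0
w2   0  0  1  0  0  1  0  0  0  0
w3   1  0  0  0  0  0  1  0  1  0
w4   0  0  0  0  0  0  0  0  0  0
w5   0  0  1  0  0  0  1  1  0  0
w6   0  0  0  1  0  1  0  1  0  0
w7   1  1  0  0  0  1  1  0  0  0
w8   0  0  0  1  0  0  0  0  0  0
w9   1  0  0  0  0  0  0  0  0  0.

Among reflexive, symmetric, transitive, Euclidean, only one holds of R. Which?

symmetric

Reflexive: no — w3 is not related to itself.
Symmetric: yes — every pair in R has its reverse in R.
Transitive: no — w0 R w3 and w3 R w6, but not w0 R w6.
Euclidean: no — w0 R w3 and w0 R w7, but not w3 R w7.
Only symmetric holds.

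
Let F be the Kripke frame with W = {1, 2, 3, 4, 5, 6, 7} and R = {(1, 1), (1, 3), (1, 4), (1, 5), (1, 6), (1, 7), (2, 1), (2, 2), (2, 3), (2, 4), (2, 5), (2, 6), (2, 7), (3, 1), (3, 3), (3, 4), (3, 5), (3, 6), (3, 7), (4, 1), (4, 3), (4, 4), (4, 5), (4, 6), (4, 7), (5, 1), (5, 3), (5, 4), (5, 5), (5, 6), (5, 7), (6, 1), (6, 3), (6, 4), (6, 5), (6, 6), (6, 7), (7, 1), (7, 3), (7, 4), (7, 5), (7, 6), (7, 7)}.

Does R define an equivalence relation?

No

Reflexive: yes — every world is R-related to itself.
Symmetric: no — 2 R 1 but not 1 R 2.
Transitive: yes — every two-step R-path is closed by a direct edge.
So R is not an equivalence relation.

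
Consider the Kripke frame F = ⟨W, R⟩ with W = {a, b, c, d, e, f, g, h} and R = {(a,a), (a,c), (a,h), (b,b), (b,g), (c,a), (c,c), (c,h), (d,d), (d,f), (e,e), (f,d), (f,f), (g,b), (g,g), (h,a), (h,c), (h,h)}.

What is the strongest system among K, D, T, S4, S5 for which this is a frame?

Serial (axiom D): yes — every world has a successor (e.g. a R a).
Reflexive (axiom T): yes — every world is R-related to itself.
Transitive (axiom 4): yes — every two-step R-path is closed by a direct edge.
Euclidean (axiom 5): yes — any two successors of a common world are R-related.
So F validates K, D, T, S4, S5. The strongest is S5.

S5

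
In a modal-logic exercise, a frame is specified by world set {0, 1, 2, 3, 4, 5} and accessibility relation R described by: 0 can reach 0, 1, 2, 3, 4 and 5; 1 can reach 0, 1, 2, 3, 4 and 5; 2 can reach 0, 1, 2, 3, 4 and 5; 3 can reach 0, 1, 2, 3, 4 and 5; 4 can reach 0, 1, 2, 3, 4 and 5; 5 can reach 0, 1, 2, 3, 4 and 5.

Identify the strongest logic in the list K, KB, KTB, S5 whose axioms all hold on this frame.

Symmetric (axiom B): yes — every pair in R has its reverse in R.
Reflexive (axiom T): yes — every world is R-related to itself.
Euclidean (axiom 5): yes — any two successors of a common world are R-related.
So F validates K, KB, KTB, S5. The strongest is S5.

S5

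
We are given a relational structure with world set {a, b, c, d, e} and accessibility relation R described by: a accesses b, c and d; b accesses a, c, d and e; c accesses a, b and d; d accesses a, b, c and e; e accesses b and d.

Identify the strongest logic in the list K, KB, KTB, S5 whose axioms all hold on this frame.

KB

Symmetric (axiom B): yes — every pair in R has its reverse in R.
Reflexive (axiom T): no — a is not related to itself.
Euclidean (axiom 5): no — b R a and b R e, but not a R e.
So F validates K, KB; KTB would additionally require R to be reflexive. The strongest is KB.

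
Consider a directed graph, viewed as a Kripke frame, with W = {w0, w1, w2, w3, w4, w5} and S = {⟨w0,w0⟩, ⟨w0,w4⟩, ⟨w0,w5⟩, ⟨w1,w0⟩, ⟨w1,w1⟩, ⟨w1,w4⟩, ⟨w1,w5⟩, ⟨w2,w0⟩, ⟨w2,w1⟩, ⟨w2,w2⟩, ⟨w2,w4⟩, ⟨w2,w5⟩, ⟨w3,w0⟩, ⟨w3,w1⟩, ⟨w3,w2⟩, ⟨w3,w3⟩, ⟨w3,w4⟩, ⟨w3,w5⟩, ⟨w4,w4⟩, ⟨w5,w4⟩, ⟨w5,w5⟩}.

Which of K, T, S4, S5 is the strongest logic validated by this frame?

S4

Reflexive (axiom T): yes — every world is S-related to itself.
Transitive (axiom 4): yes — every two-step S-path is closed by a direct edge.
Euclidean (axiom 5): no — w0 S w4 and w0 S w5, but not w4 S w5.
So F validates K, T, S4; S5 would additionally require S to be Euclidean. The strongest is S4.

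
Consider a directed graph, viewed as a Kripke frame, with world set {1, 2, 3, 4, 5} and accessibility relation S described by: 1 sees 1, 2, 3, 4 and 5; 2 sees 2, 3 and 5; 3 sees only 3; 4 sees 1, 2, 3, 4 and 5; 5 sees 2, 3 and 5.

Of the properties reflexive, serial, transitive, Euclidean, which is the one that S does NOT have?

Euclidean

Reflexive: yes — every world is S-related to itself.
Serial: yes — every world has a successor (e.g. 1 S 1).
Transitive: yes — every two-step S-path is closed by a direct edge.
Euclidean: no — 1 S 2 and 1 S 4, but not 2 S 4.
Only Euclidean fails.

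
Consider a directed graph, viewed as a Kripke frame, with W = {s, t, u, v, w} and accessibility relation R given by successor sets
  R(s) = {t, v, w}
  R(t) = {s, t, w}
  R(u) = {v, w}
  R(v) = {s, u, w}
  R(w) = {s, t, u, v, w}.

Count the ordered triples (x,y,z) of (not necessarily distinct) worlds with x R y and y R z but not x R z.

18

Enumerating: (s,t,s), (s,v,s), (s,v,u), (s,w,s), (s,w,u), (t,s,v), (t,w,u), (t,w,v), (u,v,s), (u,v,u), (u,w,s), (u,w,t), (u,w,u), (v,s,t), (v,s,v), (v,u,v), (v,w,t), (v,w,v).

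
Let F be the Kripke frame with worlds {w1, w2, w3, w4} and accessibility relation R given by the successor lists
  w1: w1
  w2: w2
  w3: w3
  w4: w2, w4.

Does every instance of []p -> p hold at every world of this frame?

Yes

The schema T characterises exactly the reflexive frames.
Reflexive: yes — every world is R-related to itself.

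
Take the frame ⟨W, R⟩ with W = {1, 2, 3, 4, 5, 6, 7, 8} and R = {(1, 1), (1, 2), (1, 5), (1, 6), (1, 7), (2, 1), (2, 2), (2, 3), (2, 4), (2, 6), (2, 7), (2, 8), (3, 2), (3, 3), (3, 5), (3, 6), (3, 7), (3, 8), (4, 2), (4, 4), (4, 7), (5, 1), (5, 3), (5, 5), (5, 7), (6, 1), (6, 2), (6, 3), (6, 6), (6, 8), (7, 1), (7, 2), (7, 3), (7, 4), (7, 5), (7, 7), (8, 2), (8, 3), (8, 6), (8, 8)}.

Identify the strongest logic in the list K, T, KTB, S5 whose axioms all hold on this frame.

KTB

Reflexive (axiom T): yes — every world is R-related to itself.
Symmetric (axiom B): yes — every pair in R has its reverse in R.
Euclidean (axiom 5): no — 1 R 2 and 1 R 5, but not 2 R 5.
So F validates K, T, KTB; S5 would additionally require R to be Euclidean. The strongest is KTB.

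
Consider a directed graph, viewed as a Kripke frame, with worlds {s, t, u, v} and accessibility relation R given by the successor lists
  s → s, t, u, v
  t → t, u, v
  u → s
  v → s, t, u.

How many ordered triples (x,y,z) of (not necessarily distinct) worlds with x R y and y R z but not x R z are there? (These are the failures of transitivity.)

7

Enumerating: (t,u,s), (t,v,s), (u,s,t), (u,s,u), (u,s,v), (v,s,v), (v,t,v).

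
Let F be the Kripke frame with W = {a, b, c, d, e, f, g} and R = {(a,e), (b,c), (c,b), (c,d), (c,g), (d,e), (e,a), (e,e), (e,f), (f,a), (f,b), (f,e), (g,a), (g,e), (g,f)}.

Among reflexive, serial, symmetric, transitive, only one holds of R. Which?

Reflexive: no — a is not related to itself.
Serial: yes — every world has a successor (e.g. a R e).
Symmetric: no — c R d but not d R c.
Transitive: no — a R e and e R f, but not a R f.
Only serial holds.

serial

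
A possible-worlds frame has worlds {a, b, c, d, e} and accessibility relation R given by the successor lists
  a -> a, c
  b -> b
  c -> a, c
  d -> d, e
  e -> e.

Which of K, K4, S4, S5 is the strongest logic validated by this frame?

S4

Transitive (axiom 4): yes — every two-step R-path is closed by a direct edge.
Reflexive (axiom T): yes — every world is R-related to itself.
Euclidean (axiom 5): no — d R e and d R d, but not e R d.
So F validates K, K4, S4; S5 would additionally require R to be Euclidean. The strongest is S4.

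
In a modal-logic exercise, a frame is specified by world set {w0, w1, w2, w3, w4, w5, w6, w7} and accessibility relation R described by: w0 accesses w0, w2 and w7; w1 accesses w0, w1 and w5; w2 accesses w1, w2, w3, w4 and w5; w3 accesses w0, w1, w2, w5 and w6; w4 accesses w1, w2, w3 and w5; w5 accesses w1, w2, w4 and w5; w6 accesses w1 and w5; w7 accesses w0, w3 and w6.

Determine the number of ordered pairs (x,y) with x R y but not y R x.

Enumerating: (w0,w2), (w1,w0), (w2,w1), (w3,w0), (w3,w1), (w3,w5), (w3,w6), (w4,w1), (w4,w3), (w6,w1), (w6,w5), (w7,w3), (w7,w6).

13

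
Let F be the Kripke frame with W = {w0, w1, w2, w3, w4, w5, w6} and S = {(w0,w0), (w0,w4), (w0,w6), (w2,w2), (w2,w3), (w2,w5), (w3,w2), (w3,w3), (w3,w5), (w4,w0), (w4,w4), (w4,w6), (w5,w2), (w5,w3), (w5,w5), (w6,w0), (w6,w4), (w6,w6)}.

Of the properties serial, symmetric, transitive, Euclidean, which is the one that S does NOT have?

Serial: no — w1 has no S-successor.
Symmetric: yes — every pair in S has its reverse in S.
Transitive: yes — every two-step S-path is closed by a direct edge.
Euclidean: yes — any two successors of a common world are S-related.
Only serial fails.

serial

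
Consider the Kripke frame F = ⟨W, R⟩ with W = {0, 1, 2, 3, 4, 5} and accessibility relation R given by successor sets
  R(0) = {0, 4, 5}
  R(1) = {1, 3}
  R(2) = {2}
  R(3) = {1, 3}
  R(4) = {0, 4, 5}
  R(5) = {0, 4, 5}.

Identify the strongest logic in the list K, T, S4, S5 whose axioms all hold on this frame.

Reflexive (axiom T): yes — every world is R-related to itself.
Transitive (axiom 4): yes — every two-step R-path is closed by a direct edge.
Euclidean (axiom 5): yes — any two successors of a common world are R-related.
So F validates K, T, S4, S5. The strongest is S5.

S5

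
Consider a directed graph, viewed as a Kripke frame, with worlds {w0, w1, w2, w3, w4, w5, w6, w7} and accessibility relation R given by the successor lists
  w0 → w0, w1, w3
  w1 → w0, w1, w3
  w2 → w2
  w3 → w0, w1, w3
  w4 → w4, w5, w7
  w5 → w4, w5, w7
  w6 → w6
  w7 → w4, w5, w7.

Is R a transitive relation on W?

Yes

Transitive: yes — every two-step R-path is closed by a direct edge.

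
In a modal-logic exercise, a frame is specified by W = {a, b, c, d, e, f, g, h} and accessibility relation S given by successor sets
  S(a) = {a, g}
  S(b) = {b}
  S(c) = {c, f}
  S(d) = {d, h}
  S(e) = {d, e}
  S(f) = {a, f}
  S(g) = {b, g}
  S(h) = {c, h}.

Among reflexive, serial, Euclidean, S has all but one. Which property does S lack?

Euclidean

Reflexive: yes — every world is S-related to itself.
Serial: yes — every world has a successor (e.g. a S a).
Euclidean: no — a S g and a S a, but not g S a.
Only Euclidean fails.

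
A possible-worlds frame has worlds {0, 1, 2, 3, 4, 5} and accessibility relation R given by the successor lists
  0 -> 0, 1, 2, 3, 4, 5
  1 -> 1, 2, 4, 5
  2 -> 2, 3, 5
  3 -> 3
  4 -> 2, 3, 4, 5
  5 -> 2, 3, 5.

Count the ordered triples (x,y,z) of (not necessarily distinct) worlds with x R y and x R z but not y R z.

Enumerating: (0,1,0), (0,1,3), (0,2,0), (0,2,1), (0,2,4), (0,3,0), (0,3,1), (0,3,2), (0,3,4), (0,3,5), (0,4,0), (0,4,1), … and 17 more.
Total: 29.

29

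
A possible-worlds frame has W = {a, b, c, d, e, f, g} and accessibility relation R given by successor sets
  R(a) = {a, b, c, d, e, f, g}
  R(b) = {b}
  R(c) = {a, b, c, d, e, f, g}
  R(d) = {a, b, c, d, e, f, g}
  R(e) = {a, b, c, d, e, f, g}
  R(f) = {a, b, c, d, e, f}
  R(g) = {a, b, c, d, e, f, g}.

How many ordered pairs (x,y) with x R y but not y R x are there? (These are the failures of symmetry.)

7

Enumerating: (a,b), (c,b), (d,b), (e,b), (f,b), (g,b), (g,f).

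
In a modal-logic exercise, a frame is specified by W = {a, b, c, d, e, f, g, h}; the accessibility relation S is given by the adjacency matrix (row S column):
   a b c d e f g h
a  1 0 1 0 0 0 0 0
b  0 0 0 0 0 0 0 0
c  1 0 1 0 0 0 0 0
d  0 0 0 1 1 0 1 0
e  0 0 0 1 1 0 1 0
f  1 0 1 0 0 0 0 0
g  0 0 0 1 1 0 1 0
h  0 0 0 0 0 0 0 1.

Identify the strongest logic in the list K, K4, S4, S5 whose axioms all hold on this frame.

Transitive (axiom 4): yes — every two-step S-path is closed by a direct edge.
Reflexive (axiom T): no — b is not related to itself.
Euclidean (axiom 5): yes — any two successors of a common world are S-related.
So F validates K, K4; S4 would additionally require S to be reflexive. The strongest is K4.

K4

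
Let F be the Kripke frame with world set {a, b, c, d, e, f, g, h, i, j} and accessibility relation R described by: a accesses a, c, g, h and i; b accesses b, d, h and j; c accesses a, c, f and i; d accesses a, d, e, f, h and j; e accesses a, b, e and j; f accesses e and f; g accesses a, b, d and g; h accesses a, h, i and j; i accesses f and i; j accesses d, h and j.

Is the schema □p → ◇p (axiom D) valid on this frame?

Yes

By correspondence theory, D is valid on a frame iff R is serial.
Serial: yes — every world has a successor (e.g. a R a).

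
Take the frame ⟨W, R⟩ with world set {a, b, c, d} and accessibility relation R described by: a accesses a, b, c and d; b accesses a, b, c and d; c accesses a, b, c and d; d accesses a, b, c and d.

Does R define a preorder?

Yes

Reflexive: yes — every world is R-related to itself.
Transitive: yes — every two-step R-path is closed by a direct edge.
So R is a preorder.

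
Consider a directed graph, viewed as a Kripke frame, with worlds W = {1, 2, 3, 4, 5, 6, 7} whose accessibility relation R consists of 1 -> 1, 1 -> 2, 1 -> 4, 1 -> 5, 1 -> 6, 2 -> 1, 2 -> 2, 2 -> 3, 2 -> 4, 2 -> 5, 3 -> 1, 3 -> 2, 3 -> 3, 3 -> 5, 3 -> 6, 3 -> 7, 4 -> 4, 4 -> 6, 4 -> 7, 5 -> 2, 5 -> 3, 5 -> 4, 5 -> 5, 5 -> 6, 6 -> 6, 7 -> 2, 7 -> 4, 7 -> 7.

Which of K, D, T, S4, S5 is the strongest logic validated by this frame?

T

Serial (axiom D): yes — every world has a successor (e.g. 1 R 1).
Reflexive (axiom T): yes — every world is R-related to itself.
Transitive (axiom 4): no — 1 R 2 and 2 R 3, but not 1 R 3.
Euclidean (axiom 5): no — 1 R 2 and 1 R 6, but not 2 R 6.
So F validates K, D, T; S4 would additionally require R to be transitive. The strongest is T.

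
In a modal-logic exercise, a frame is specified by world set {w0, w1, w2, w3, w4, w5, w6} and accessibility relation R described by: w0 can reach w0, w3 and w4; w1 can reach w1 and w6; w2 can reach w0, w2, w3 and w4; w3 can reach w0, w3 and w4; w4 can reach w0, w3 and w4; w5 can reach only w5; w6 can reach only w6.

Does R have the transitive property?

Transitive: yes — every two-step R-path is closed by a direct edge.

Yes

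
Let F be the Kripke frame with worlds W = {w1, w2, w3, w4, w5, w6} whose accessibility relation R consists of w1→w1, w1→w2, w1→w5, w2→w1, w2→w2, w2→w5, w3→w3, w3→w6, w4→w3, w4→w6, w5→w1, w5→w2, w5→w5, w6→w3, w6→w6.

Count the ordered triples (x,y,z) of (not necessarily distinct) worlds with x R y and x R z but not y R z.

R is Euclidean; there are no such tuples.

0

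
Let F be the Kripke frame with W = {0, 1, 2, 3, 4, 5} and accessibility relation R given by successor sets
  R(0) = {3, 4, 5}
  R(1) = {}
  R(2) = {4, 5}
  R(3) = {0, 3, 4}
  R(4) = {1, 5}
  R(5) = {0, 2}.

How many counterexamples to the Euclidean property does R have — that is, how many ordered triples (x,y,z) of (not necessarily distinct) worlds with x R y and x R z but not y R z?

Enumerating: (0,3,5), (0,4,3), (0,4,4), (0,5,3), (0,5,4), (0,5,5), (2,4,4), (2,5,4), (2,5,5), (3,0,0), (3,4,0), (3,4,3), … and 9 more.
Total: 21.

21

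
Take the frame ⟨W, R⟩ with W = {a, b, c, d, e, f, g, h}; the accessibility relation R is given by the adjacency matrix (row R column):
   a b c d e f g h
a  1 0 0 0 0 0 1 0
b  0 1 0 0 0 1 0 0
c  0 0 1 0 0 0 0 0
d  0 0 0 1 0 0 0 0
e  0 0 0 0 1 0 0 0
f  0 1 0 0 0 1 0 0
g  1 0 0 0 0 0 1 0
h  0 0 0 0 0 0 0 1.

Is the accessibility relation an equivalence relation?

Yes

Reflexive: yes — every world is R-related to itself.
Symmetric: yes — every pair in R has its reverse in R.
Transitive: yes — every two-step R-path is closed by a direct edge.
So R is an equivalence relation.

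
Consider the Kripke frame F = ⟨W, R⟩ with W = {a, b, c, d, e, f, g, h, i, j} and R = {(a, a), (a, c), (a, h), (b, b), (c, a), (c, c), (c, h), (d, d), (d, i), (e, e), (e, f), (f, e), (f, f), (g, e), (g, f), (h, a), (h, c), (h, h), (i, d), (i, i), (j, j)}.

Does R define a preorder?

Reflexive: no — g is not related to itself.
Transitive: yes — every two-step R-path is closed by a direct edge.
So R is not a preorder.

No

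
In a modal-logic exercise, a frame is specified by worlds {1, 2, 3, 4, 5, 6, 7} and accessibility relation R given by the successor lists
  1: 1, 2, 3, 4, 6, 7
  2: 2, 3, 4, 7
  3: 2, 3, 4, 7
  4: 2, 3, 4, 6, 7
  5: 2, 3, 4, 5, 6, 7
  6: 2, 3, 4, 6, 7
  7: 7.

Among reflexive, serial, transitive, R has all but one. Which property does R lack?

transitive

Reflexive: yes — every world is R-related to itself.
Serial: yes — every world has a successor (e.g. 1 R 1).
Transitive: no — 2 R 4 and 4 R 6, but not 2 R 6.
Only transitive fails.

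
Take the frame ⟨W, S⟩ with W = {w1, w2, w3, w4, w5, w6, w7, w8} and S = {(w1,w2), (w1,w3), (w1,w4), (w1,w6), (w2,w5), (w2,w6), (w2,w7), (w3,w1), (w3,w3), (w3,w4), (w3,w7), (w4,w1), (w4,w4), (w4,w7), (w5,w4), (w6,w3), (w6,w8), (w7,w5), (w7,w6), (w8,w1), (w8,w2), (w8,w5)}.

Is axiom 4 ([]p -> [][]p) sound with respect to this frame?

The schema 4 characterises exactly the transitive frames.
Transitive: no — w1 S w2 and w2 S w5, but not w1 S w5.

No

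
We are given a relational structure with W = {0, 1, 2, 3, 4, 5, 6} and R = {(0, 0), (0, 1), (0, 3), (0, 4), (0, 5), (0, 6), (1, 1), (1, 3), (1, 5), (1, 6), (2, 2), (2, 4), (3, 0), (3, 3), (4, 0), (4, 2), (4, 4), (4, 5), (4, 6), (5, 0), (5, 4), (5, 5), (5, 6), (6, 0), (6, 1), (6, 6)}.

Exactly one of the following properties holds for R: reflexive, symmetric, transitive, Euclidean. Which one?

reflexive

Reflexive: yes — every world is R-related to itself.
Symmetric: no — 0 R 1 but not 1 R 0.
Transitive: no — 0 R 4 and 4 R 2, but not 0 R 2.
Euclidean: no — 0 R 1 and 0 R 4, but not 1 R 4.
Only reflexive holds.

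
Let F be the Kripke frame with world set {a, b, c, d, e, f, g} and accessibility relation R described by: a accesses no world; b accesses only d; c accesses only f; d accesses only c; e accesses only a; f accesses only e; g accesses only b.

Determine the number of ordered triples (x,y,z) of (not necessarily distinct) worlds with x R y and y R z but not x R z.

Enumerating: (b,d,c), (c,f,e), (d,c,f), (f,e,a), (g,b,d).

5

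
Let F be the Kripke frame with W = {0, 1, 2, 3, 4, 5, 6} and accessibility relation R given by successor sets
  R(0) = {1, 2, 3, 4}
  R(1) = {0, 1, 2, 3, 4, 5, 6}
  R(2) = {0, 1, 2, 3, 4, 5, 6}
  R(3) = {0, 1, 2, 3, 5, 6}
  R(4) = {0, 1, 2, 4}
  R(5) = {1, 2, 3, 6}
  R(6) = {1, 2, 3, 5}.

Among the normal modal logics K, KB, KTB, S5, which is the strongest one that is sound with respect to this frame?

KB

Symmetric (axiom B): yes — every pair in R has its reverse in R.
Reflexive (axiom T): no — 0 is not related to itself.
Euclidean (axiom 5): no — 0 R 3 and 0 R 4, but not 3 R 4.
So F validates K, KB; KTB would additionally require R to be reflexive. The strongest is KB.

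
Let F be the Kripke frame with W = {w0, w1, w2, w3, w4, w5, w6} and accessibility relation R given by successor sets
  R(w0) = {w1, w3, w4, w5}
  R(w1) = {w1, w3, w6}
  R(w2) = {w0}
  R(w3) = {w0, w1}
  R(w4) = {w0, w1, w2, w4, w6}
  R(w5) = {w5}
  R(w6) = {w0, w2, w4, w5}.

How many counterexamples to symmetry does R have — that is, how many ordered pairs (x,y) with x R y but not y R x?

9

Enumerating: (w0,w1), (w0,w5), (w1,w6), (w2,w0), (w4,w1), (w4,w2), (w6,w0), (w6,w2), (w6,w5).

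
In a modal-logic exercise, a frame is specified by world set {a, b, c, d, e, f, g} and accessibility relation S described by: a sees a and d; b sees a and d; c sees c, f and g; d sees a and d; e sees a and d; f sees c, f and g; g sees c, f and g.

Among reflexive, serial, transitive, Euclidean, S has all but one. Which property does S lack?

Reflexive: no — b is not related to itself.
Serial: yes — every world has a successor (e.g. a S a).
Transitive: yes — every two-step S-path is closed by a direct edge.
Euclidean: yes — any two successors of a common world are S-related.
Only reflexive fails.

reflexive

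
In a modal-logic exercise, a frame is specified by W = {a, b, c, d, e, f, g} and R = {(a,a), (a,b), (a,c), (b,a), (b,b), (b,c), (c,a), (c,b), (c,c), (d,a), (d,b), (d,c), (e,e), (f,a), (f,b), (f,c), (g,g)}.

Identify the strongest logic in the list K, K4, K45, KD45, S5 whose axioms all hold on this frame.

KD45

Transitive (axiom 4): yes — every two-step R-path is closed by a direct edge.
Euclidean (axiom 5): yes — any two successors of a common world are R-related.
Serial (axiom D): yes — every world has a successor (e.g. a R a).
Reflexive (axiom T): no — d is not related to itself.
So F validates K, K4, K45, KD45; S5 would additionally require R to be reflexive. The strongest is KD45.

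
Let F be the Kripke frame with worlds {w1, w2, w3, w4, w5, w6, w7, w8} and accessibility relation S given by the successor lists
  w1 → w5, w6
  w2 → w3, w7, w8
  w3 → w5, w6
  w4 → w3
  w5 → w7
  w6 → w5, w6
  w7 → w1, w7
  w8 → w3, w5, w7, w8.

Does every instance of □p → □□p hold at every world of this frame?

No

Axiom 4 corresponds to the accessibility relation being transitive.
Transitive: no — w1 S w5 and w5 S w7, but not w1 S w7.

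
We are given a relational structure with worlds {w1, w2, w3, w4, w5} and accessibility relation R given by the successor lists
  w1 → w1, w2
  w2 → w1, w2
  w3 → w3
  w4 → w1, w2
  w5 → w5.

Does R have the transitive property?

Transitive: yes — every two-step R-path is closed by a direct edge.

Yes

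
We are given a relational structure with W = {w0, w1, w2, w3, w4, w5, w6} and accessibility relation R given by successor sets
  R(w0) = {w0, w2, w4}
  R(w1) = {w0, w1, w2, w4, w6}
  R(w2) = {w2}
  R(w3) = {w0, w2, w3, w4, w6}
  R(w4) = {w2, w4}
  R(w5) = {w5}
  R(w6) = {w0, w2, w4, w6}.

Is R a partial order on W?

Reflexive: yes — every world is R-related to itself.
Transitive: yes — every two-step R-path is closed by a direct edge.
Antisymmetric: yes — no distinct pair is related both ways.
So R is a partial order.

Yes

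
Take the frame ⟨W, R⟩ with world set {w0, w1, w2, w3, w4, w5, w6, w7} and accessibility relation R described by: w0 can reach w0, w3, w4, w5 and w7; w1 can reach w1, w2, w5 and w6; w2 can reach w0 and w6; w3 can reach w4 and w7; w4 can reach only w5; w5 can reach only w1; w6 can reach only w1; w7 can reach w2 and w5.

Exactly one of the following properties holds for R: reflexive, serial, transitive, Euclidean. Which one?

serial

Reflexive: no — w2 is not related to itself.
Serial: yes — every world has a successor (e.g. w0 R w0).
Transitive: no — w0 R w5 and w5 R w1, but not w0 R w1.
Euclidean: no — w0 R w3 and w0 R w5, but not w3 R w5.
Only serial holds.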